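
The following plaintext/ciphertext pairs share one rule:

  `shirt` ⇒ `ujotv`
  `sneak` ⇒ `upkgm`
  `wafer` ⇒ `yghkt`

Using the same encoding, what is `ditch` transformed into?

fovej

The shift depends on letter class: consonant s→u is +2, but vowel i→o is +6. Vowels shift forward by 6 and consonants shift forward by 2.
On ditch: d(cons)+2=f, i(vowel)+6=o, t(cons)+2=v, c(cons)+2=e, h(cons)+2=j.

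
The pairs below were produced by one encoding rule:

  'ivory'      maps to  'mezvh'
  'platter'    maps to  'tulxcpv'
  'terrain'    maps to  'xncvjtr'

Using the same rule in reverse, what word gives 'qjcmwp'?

marine

The shifts repeat in a cycle of length 3: positions 0,1,… shift by +4, +9, +11, then the pattern repeats.
Reversing it on qjcmwp: q−4=m, j−9=a, c−11=r, m−4=i, w−9=n, p−11=e.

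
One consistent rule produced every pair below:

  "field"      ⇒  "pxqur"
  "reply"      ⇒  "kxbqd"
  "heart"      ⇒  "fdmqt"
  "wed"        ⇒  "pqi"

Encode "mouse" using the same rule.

qegay

The output letters match the input read backwards, each shifted +12: field reversed is dleif. Two steps: reverse the string, then apply a Caesar shift of +12.
On mouse: reverse → esuom; then shift: e+12=q, s+12=e, u+12=g, o+12=a, m+12=y.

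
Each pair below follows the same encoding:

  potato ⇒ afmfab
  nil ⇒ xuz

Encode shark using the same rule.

wdmte

The output letters match the input read backwards, each shifted +12: potato reversed is otatop. Two steps: reverse the string, then apply a Caesar shift of +12.
For shark: reverse → krahs; then shift: k+12=w, r+12=d, a+12=m, h+12=t, s+12=e.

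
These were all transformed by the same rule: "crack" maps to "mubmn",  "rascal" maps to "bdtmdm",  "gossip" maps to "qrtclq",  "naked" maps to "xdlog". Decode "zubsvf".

praise

Shifts by position in crack: pos 0: c→m (+10), pos 1: r→u (+3), pos 2: a→b (+1), pos 3: c→m (+10), pos 4: k→n (+3) — repeating every 3. The shifts repeat in a cycle of length 3: positions 0,1,… shift by +10, +3, +1, then the pattern repeats.
Decoding zubsvf: z−10=p, u−3=r, b−1=a, s−10=i, v−3=s, f−1=e.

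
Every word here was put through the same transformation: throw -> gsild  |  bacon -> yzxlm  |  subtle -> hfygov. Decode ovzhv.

lease

Each pair mirrors across the alphabet (t↔g, h↔s, r↔i): positions sum to 25. Each letter is replaced by its mirror in the alphabet: a↔z, b↔y, c↔x, and so on (the Atbash cipher).
Reversing it on ovzhv: o↔l, v↔e, z↔a, h↔s, v↔e.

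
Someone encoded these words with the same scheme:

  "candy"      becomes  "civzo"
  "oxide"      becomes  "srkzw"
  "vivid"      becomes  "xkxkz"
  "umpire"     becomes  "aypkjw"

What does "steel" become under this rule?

c(2)→c(2) and a(0)→i(8) fit y≡23x+8 (mod 26); the inverse of 23 mod 26 is 17. Each letter's alphabet position (a=0..z=25) is mapped through 23·x+8 mod 26 — an affine cipher.
On steel: s(18)→23·18+8≡6=g; t(19)→23·19+8≡3=d; e(4)→23·4+8≡22=w; e(4)→23·4+8≡22=w; l(11)→23·11+8≡1=b (all mod 26).

gdwwb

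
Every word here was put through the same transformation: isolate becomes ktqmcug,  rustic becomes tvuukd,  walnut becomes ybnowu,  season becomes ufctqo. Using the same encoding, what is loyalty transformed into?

Shifts by position in isolate: pos 0: i→k (+2), pos 1: s→t (+1), pos 2: o→q (+2), pos 3: l→m (+1) — repeating every 2. A repeating key of period 2 is used — shifts +2, +1 over and over.
Applying it to loyalty: l+2=n, o+1=p, y+2=a, a+1=b, l+2=n, t+1=u, y+2=a.

npabnua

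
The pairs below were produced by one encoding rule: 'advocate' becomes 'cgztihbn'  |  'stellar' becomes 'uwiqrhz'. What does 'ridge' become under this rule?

tlhlk

In advocate: a→c is +2, d→g is +3, v→z is +4, o→t is +5 — the shift increases by 1 each position. Letter i (0-indexed) is shifted by i+2, so successive shifts are 2, 3, 4, ….
Applying it to ridge: r+2=t, i+3=l, d+4=h, g+5=l, e+6=k.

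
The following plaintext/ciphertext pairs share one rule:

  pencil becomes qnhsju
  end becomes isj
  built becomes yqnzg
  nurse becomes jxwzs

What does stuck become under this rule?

The output letters match the input read backwards, each shifted +5: pencil reversed is licnep. The word is reversed, then every letter is shifted forward by 5.
Applying it to stuck: reverse → kcuts; then shift: k+5=p, c+5=h, u+5=z, t+5=y, s+5=x.

phzyx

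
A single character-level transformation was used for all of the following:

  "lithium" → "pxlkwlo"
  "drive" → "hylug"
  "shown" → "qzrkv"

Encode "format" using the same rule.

wdpuri

Two steps: reverse the string, then apply a Caesar shift of +3.
On format: reverse → tamrof; then shift: t+3=w, a+3=d, m+3=p, r+3=u, o+3=r, f+3=i.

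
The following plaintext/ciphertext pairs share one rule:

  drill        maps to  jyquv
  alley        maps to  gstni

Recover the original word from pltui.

The shift increases by 1 at each position, starting from +6: 6, 7, 8, ….
Decoding pltui: p−6=j, l−7=e, t−8=l, u−9=l, i−10=y.

jelly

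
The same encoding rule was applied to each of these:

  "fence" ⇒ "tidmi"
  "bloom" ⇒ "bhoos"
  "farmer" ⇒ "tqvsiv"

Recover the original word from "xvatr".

drift

f(5)→t(19) and e(4)→i(8) fit y≡11x+16 (mod 26); the inverse of 11 mod 26 is 19. Each letter's alphabet position (a=0..z=25) is mapped through 11·x+16 mod 26 — an affine cipher.
Decoding xvatr: x(23)→19·(23−16)≡3=d; v(21)→19·(21−16)≡17=r; a(0)→19·(0−16)≡8=i; t(19)→19·(19−16)≡5=f; r(17)→19·(17−16)≡19=t (all mod 26).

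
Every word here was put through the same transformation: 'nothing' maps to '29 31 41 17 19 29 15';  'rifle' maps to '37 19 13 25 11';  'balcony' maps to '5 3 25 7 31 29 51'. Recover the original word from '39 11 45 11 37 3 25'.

several

The formula is n = 2×(alphabet index, a=1) + 1.
Decoding 39 11 45 11 37 3 25: 39→(39−1)÷2=19=s, 11→(11−1)÷2=5=e, 45→(45−1)÷2=22=v, 11→(11−1)÷2=5=e, 37→(37−1)÷2=18=r, 3→(3−1)÷2=1=a, 25→(25−1)÷2=12=l.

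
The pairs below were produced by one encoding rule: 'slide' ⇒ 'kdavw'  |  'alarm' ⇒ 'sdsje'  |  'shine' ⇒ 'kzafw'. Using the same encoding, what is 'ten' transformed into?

lwf

Compare letters: s→k is +18, l→d is +18, i→a is +18 — a constant shift. It's a constant shift of +18 (ROT18).
On ten: t+18=l, e+18=w, n+18=f.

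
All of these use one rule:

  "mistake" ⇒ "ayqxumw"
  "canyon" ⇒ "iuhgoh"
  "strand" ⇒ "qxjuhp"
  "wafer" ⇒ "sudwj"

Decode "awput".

medal

m(12)→a(0) and i(8)→y(24) fit y≡7x+20 (mod 26); the inverse of 7 mod 26 is 15. Each letter's alphabet position (a=0..z=25) is mapped through 7·x+20 mod 26 — an affine cipher.
Reversing it on awput: a(0)→15·(0−20)≡12=m; w(22)→15·(22−20)≡4=e; p(15)→15·(15−20)≡3=d; u(20)→15·(20−20)≡0=a; t(19)→15·(19−20)≡11=l (all mod 26).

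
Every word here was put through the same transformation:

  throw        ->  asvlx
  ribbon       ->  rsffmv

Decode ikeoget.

package

The output letters match the input read backwards, each shifted +4: throw reversed is worht. Two steps: reverse the string, then apply a Caesar shift of +4.
Undoing it on ikeoget: shift back: i−4=e, k−4=g, e−4=a, o−4=k, g−4=c, e−4=a, t−4=p → egakcap; then reverse → package.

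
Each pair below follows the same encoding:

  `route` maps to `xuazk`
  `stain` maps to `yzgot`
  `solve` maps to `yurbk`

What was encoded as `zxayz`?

trust

Compare letters: r→x is +6, o→u is +6, u→a is +6 — a constant shift. Each letter is shifted forward by 6 in the alphabet (a Caesar shift of +6).
Undoing it on zxayz: z−6=t, x−6=r, a−6=u, y−6=s, z−6=t.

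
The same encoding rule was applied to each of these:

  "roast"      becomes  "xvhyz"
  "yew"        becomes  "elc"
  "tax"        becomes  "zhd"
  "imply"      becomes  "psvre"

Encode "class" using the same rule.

The shift depends on letter class: consonant r→x is +6, but vowel o→v is +7. Two shifts are in play — +7 for a/e/i/o/u, +6 for every other letter.
Applying it to class: c(cons)+6=i, l(cons)+6=r, a(vowel)+7=h, s(cons)+6=y, s(cons)+6=y.

irhyy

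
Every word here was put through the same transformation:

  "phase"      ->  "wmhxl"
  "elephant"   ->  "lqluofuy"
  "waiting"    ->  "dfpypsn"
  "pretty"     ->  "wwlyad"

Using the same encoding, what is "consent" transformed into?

Shifts by position in phase: pos 0: p→w (+7), pos 1: h→m (+5), pos 2: a→h (+7), pos 3: s→x (+5) — repeating every 2. A repeating key of period 2 is used — shifts +7, +5 over and over.
Applying it to consent: c+7=j, o+5=t, n+7=u, s+5=x, e+7=l, n+5=s, t+7=a.

jtuxlsa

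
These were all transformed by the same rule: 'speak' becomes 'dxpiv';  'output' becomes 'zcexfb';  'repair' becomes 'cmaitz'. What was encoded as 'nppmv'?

A repeating key of period 2 is used — shifts +11, +8 over and over.
Reversing it on nppmv: n−11=c, p−8=h, p−11=e, m−8=e, v−11=k.

cheek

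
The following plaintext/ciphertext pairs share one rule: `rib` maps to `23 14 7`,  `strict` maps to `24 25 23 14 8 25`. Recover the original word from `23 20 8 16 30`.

The number is (letter's place in the alphabet, a=1) + 5.
Reversing it on 23 20 8 16 30: 23→(23−5)÷1=18=r, 20→(20−5)÷1=15=o, 8→(8−5)÷1=3=c, 16→(16−5)÷1=11=k, 30→(30−5)÷1=25=y.

rocky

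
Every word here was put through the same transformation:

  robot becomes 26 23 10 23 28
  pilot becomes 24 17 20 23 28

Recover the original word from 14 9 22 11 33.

fancy

Each letter is replaced by its alphabet position (a=1..z=26) + 8.
Reversing it on 14 9 22 11 33: 14→(14−8)÷1=6=f, 9→(9−8)÷1=1=a, 22→(22−8)÷1=14=n, 11→(11−8)÷1=3=c, 33→(33−8)÷1=25=y.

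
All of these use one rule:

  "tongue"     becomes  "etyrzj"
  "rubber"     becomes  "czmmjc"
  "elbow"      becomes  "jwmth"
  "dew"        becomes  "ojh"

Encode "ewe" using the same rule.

jhj

Two shifts are in play — +5 for a/e/i/o/u, +11 for every other letter.
Applying it to ewe: e(vowel)+5=j, w(cons)+11=h, e(vowel)+5=j.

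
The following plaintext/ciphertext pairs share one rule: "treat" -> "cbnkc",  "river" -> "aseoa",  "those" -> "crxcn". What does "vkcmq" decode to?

Shifts by position in treat: pos 0: t→c (+9), pos 1: r→b (+10), pos 2: e→n (+9), pos 3: a→k (+10) — repeating every 2. A repeating key of period 2 is used — shifts +9, +10 over and over.
Undoing it on vkcmq: v−9=m, k−10=a, c−9=t, m−10=c, q−9=h.

match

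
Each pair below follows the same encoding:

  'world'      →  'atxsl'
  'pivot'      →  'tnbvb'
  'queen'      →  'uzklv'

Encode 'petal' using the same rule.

tjzht

In world: w→a is +4, o→t is +5, r→x is +6, l→s is +7 — the shift increases by 1 each position. Each letter shifts forward by (position + 4), i.e. 4, 5, 6, … — the shift grows by one for each successive letter.
On petal: p+4=t, e+5=j, t+6=z, a+7=h, l+8=t.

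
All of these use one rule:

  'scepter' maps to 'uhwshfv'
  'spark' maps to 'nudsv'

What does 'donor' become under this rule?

urqrg

The word is reversed, then every letter is shifted forward by 3.
For donor: reverse → ronod; then shift: r+3=u, o+3=r, n+3=q, o+3=r, d+3=g.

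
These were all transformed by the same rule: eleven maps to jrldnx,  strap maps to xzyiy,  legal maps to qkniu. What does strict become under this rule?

xzyqld

In eleven: e→j is +5, l→r is +6, e→l is +7, v→d is +8 — the shift increases by 1 each position. Each letter shifts forward by (position + 5), i.e. 5, 6, 7, … — the shift grows by one for each successive letter.
On strict: s+5=x, t+6=z, r+7=y, i+8=q, c+9=l, t+10=d.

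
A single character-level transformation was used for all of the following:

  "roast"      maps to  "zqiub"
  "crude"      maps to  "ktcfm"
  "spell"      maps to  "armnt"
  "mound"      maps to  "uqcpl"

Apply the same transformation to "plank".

Shifts by position in roast: pos 0: r→z (+8), pos 1: o→q (+2), pos 2: a→i (+8), pos 3: s→u (+2) — repeating every 2. The shifts repeat in a cycle of length 2: positions 0,1,… shift by +8, +2, then the pattern repeats.
For plank: p+8=x, l+2=n, a+8=i, n+2=p, k+8=s.

xnips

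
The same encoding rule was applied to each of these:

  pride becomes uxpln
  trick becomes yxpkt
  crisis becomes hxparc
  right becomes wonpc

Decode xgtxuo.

Each letter shifts forward by (position + 5), i.e. 5, 6, 7, … — the shift grows by one for each successive letter.
Decoding xgtxuo: x−5=s, g−6=a, t−7=m, x−8=p, u−9=l, o−10=e.

sample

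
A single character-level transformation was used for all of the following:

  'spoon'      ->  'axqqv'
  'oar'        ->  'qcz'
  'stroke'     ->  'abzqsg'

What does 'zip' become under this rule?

hkx

Vowels shift forward by 2 and consonants shift forward by 8.
For zip: z(cons)+8=h, i(vowel)+2=k, p(cons)+8=x.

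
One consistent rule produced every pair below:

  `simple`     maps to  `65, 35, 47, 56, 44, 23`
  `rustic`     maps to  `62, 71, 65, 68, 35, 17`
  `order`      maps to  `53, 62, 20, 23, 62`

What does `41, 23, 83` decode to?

With a=1..z=26, the number is 3·pos + 8.
Undoing it on 41, 23, 83: 41→(41−8)÷3=11=k, 23→(23−8)÷3=5=e, 83→(83−8)÷3=25=y.

key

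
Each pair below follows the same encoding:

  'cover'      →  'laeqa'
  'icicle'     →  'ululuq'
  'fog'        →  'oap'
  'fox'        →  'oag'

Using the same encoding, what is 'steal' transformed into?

bcqmu

Two shifts are in play — +12 for a/e/i/o/u, +9 for every other letter.
For steal: s(cons)+9=b, t(cons)+9=c, e(vowel)+12=q, a(vowel)+12=m, l(cons)+9=u.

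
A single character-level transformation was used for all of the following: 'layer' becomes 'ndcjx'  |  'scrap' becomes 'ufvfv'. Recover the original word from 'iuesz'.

Letter i (0-indexed) is shifted by i+2, so successive shifts are 2, 3, 4, ….
Reversing it on iuesz: i−2=g, u−3=r, e−4=a, s−5=n, z−6=t.

grant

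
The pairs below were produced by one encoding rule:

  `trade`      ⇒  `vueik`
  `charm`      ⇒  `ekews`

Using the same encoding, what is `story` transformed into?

uwswe

Each letter shifts forward by (position + 2), i.e. 2, 3, 4, … — the shift grows by one for each successive letter.
For story: s+2=u, t+3=w, o+4=s, r+5=w, y+6=e.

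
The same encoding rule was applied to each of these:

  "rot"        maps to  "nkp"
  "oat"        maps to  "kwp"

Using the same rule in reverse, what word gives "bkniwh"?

formal

Compare letters: r→n is +22, o→k is +22, t→p is +22 — a constant shift. Every letter moves 22 places later in the alphabet, wrapping around z→a.
Undoing it on bkniwh: b−22=f, k−22=o, n−22=r, i−22=m, w−22=a, h−22=l.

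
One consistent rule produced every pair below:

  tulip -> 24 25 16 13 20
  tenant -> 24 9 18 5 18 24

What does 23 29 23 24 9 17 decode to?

t is letter #20 and maps to 24: an offset of 4. Letters become their 1-based position plus 4 (so a→5, b→6, …).
Reversing it on 23 29 23 24 9 17: 23→(23−4)÷1=19=s, 29→(29−4)÷1=25=y, 23→(23−4)÷1=19=s, 24→(24−4)÷1=20=t, 9→(9−4)÷1=5=e, 17→(17−4)÷1=13=m.

system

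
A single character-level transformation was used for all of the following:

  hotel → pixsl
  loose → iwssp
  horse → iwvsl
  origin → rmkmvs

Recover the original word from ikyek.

gauge

The output letters match the input read backwards, each shifted +4: hotel reversed is letoh. Read the word backwards and shift each letter +4.
Undoing it on ikyek: shift back: i−4=e, k−4=g, y−4=u, e−4=a, k−4=g → eguag; then reverse → gauge.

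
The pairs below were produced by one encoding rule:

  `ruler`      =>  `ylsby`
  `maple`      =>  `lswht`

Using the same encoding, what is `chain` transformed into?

uphoj

The word is reversed, then every letter is shifted forward by 7.
Applying it to chain: reverse → niahc; then shift: n+7=u, i+7=p, a+7=h, h+7=o, c+7=j.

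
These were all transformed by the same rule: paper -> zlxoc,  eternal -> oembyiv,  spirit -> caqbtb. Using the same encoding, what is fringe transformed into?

pcqxrm

The shifts repeat in a cycle of length 3: positions 0,1,… shift by +10, +11, +8, then the pattern repeats.
On fringe: f+10=p, r+11=c, i+8=q, n+10=x, g+11=r, e+8=m.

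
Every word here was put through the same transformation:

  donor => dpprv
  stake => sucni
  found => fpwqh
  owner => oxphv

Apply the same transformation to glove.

gmqyi

In donor: d→d is +0, o→p is +1, n→p is +2, o→r is +3 — the shift increases by 1 each position. Each letter shifts forward by its position index (0, 1, 2, …) — the shift grows by one for each successive letter.
For glove: g+0=g, l+1=m, o+2=q, v+3=y, e+4=i.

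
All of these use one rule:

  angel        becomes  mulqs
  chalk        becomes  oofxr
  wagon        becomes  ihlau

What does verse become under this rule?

A repeating key of period 3 is used — shifts +12, +7, +5 over and over.
For verse: v+12=h, e+7=l, r+5=w, s+12=e, e+7=l.

hlwel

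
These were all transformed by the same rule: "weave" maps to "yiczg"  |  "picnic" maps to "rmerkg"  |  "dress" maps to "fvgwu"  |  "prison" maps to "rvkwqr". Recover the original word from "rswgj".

pouch

A repeating key of period 2 is used — shifts +2, +4 over and over.
Reversing it on rswgj: r−2=p, s−4=o, w−2=u, g−4=c, j−2=h.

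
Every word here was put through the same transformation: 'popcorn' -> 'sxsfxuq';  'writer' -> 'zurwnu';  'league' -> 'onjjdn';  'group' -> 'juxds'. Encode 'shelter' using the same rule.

The rule splits by letter class: vowels +9, consonants +3.
Applying it to shelter: s(cons)+3=v, h(cons)+3=k, e(vowel)+9=n, l(cons)+3=o, t(cons)+3=w, e(vowel)+9=n, r(cons)+3=u.

vknownu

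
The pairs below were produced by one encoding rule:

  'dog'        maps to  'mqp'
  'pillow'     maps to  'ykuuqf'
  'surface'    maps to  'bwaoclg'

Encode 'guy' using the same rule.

The shift depends on letter class: consonant d→m is +9, but vowel o→q is +2. Vowels shift forward by 2 and consonants shift forward by 9.
For guy: g(cons)+9=p, u(vowel)+2=w, y(cons)+9=h.

pwh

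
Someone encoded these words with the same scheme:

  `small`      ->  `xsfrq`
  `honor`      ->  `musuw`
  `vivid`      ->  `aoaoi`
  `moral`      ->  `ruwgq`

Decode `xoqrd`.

It's a Vigenère-style cipher with numeric key [5,6]: position i shifts by key[i mod 2].
Decoding xoqrd: x−5=s, o−6=i, q−5=l, r−6=l, d−5=y.

silly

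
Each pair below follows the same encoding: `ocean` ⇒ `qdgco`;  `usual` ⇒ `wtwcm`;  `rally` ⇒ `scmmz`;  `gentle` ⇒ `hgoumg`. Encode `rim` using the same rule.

skn

The shift depends on letter class: consonant c→d is +1, but vowel o→q is +2. The rule splits by letter class: vowels +2, consonants +1.
Applying it to rim: r(cons)+1=s, i(vowel)+2=k, m(cons)+1=n.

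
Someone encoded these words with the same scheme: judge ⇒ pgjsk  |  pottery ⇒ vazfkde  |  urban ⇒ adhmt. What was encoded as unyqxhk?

observe

Shifts by position in judge: pos 0: j→p (+6), pos 1: u→g (+12), pos 2: d→j (+6), pos 3: g→s (+12) — repeating every 2. The shifts repeat in a cycle of length 2: positions 0,1,… shift by +6, +12, then the pattern repeats.
Undoing it on unyqxhk: u−6=o, n−12=b, y−6=s, q−12=e, x−6=r, h−12=v, k−6=e.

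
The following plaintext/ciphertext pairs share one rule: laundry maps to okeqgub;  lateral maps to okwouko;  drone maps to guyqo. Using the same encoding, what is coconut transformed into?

The shift depends on letter class: consonant l→o is +3, but vowel a→k is +10. Two shifts are in play — +10 for a/e/i/o/u, +3 for every other letter.
Applying it to coconut: c(cons)+3=f, o(vowel)+10=y, c(cons)+3=f, o(vowel)+10=y, n(cons)+3=q, u(vowel)+10=e, t(cons)+3=w.

fyfyqew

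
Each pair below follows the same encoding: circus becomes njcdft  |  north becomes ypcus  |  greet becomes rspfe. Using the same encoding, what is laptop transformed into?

wbauzq

A repeating key of period 2 is used — shifts +11, +1 over and over.
On laptop: l+11=w, a+1=b, p+11=a, t+1=u, o+11=z, p+1=q.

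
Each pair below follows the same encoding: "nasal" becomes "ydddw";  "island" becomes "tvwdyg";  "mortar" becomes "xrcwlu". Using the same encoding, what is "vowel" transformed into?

grhhw

Shifts by position in nasal: pos 0: n→y (+11), pos 1: a→d (+3), pos 2: s→d (+11), pos 3: a→d (+3) — repeating every 2. It's a Vigenère-style cipher with numeric key [11,3]: position i shifts by key[i mod 2].
Applying it to vowel: v+11=g, o+3=r, w+11=h, e+3=h, l+11=w.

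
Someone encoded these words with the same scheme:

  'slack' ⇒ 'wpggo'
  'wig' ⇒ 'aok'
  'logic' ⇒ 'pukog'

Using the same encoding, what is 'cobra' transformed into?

Two shifts are in play — +6 for a/e/i/o/u, +4 for every other letter.
Applying it to cobra: c(cons)+4=g, o(vowel)+6=u, b(cons)+4=f, r(cons)+4=v, a(vowel)+6=g.

gufvg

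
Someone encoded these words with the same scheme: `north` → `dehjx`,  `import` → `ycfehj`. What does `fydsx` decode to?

Every letter moves 16 places later in the alphabet, wrapping around z→a.
Reversing it on fydsx: f−16=p, y−16=i, d−16=n, s−16=c, x−16=h.

pinch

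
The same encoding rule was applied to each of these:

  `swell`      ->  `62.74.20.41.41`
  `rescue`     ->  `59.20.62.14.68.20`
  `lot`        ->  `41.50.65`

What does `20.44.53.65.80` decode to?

The formula is n = 3×(alphabet index, a=1) + 5.
Decoding 20.44.53.65.80: 20→(20−5)÷3=5=e, 44→(44−5)÷3=13=m, 53→(53−5)÷3=16=p, 65→(65−5)÷3=20=t, 80→(80−5)÷3=25=y.

empty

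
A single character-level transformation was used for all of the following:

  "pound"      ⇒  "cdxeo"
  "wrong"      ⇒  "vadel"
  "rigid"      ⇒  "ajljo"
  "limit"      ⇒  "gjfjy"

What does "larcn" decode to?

grape

p(15)→c(2) and o(14)→d(3) fit y≡25x+17 (mod 26); the inverse of 25 mod 26 is 25. Treating letters as 0–25, the rule is x ↦ 25x + 17 (mod 26).
Decoding larcn: l(11)→25·(11−17)≡6=g; a(0)→25·(0−17)≡17=r; r(17)→25·(17−17)≡0=a; c(2)→25·(2−17)≡15=p; n(13)→25·(13−17)≡4=e (all mod 26).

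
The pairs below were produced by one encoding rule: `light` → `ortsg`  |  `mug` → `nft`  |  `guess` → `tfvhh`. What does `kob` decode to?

ply

This is the alphabet-reversal cipher (Atbash): a becomes z, b becomes y, etc.
Reversing it on kob: k↔p, o↔l, b↔y.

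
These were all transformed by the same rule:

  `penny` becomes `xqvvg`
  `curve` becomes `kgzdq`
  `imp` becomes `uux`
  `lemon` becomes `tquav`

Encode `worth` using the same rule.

The shift depends on letter class: consonant p→x is +8, but vowel e→q is +12. The rule splits by letter class: vowels +12, consonants +8.
Applying it to worth: w(cons)+8=e, o(vowel)+12=a, r(cons)+8=z, t(cons)+8=b, h(cons)+8=p.

eazbp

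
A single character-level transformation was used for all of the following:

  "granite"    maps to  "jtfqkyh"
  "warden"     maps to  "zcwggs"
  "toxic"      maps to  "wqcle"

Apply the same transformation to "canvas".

fcsycx

Shifts by position in granite: pos 0: g→j (+3), pos 1: r→t (+2), pos 2: a→f (+5), pos 3: n→q (+3), pos 4: i→k (+2), pos 5: t→y (+5) — repeating every 3. It's a Vigenère-style cipher with numeric key [3,2,5]: position i shifts by key[i mod 3].
On canvas: c+3=f, a+2=c, n+5=s, v+3=y, a+2=c, s+5=x.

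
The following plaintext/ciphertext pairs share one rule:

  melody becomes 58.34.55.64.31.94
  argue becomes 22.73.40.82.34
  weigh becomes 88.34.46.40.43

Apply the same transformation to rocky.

73.64.28.52.94

m(#13)→58 and e(#5)→34: differences scale by 3, so n = 3·pos + 19. With a=1..z=26, the number is 3·pos + 19.
On rocky: r=18→73, o=15→64, c=3→28, k=11→52, y=25→94.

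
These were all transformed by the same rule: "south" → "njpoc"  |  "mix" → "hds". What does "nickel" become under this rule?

Every letter moves 21 places later in the alphabet, wrapping around z→a.
Applying it to nickel: n+21=i, i+21=d, c+21=x, k+21=f, e+21=z, l+21=g.

idxfzg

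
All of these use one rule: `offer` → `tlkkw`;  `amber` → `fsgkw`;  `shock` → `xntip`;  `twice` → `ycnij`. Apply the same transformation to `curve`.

hawbj

A repeating key of period 2 is used — shifts +5, +6 over and over.
Applying it to curve: c+5=h, u+6=a, r+5=w, v+6=b, e+5=j.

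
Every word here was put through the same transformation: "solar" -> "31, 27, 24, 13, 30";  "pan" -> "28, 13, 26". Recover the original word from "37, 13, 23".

yak

s is letter #19 and maps to 31: an offset of 12. The number is (letter's place in the alphabet, a=1) + 12.
Reversing it on 37, 13, 23: 37→(37−12)÷1=25=y, 13→(13−12)÷1=1=a, 23→(23−12)÷1=11=k.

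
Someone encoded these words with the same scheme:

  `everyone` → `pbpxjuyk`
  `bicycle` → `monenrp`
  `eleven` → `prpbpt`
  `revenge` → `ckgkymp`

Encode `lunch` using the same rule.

Shifts by position in everyone: pos 0: e→p (+11), pos 1: v→b (+6), pos 2: e→p (+11), pos 3: r→x (+6) — repeating every 2. It's a Vigenère-style cipher with numeric key [11,6]: position i shifts by key[i mod 2].
Applying it to lunch: l+11=w, u+6=a, n+11=y, c+6=i, h+11=s.

wayis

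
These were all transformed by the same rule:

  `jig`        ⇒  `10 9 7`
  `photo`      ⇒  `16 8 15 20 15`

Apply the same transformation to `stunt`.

j is letter #10 and maps to 10: an offset of 0. Each letter is replaced by its alphabet position (a=1, b=2, …, z=26).
On stunt: s=19→19, t=20→20, u=21→21, n=14→14, t=20→20.

19 20 21 14 20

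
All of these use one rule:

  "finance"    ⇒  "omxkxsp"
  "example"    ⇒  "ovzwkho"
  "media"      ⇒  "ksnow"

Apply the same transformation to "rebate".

The output letters match the input read backwards, each shifted +10: finance reversed is ecnanif. Read the word backwards and shift each letter +10.
For rebate: reverse → etaber; then shift: e+10=o, t+10=d, a+10=k, b+10=l, e+10=o, r+10=b.

odklob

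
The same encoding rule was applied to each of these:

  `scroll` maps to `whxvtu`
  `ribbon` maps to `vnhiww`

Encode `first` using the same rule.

Each letter shifts forward by (position + 4), i.e. 4, 5, 6, … — the shift grows by one for each successive letter.
For first: f+4=j, i+5=n, r+6=x, s+7=z, t+8=b.

jnxzb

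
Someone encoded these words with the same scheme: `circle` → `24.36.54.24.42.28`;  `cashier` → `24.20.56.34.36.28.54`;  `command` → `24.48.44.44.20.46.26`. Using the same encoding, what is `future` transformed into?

c(#3)→24 and i(#9)→36: differences scale by 2, so n = 2·pos + 18. The formula is n = 2×(alphabet index, a=1) + 18.
Applying it to future: f=6→30, u=21→60, t=20→58, u=21→60, r=18→54, e=5→28.

30.60.58.60.54.28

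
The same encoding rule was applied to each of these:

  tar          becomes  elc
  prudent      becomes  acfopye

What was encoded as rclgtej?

It's a constant shift of +11 (ROT11).
Undoing it on rclgtej: r−11=g, c−11=r, l−11=a, g−11=v, t−11=i, e−11=t, j−11=y.

gravity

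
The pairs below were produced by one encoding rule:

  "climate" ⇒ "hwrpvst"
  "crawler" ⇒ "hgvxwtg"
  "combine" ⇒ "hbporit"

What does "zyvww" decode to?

This is an affine cipher: with a=0,…,z=25, each position x becomes (19x+21) mod 26.
Decoding zyvww: z(25)→11·(25−21)≡18=s; y(24)→11·(24−21)≡7=h; v(21)→11·(21−21)≡0=a; w(22)→11·(22−21)≡11=l; w(22)→11·(22−21)≡11=l (all mod 26).

shall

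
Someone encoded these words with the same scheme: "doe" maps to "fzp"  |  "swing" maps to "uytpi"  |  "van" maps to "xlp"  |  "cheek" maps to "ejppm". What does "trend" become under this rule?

The rule splits by letter class: vowels +11, consonants +2.
For trend: t(cons)+2=v, r(cons)+2=t, e(vowel)+11=p, n(cons)+2=p, d(cons)+2=f.

vtppf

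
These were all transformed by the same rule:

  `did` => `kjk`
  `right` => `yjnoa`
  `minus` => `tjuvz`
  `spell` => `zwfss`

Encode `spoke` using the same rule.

The shift depends on letter class: consonant d→k is +7, but vowel i→j is +1. Vowels shift forward by 1 and consonants shift forward by 7.
On spoke: s(cons)+7=z, p(cons)+7=w, o(vowel)+1=p, k(cons)+7=r, e(vowel)+1=f.

zwprf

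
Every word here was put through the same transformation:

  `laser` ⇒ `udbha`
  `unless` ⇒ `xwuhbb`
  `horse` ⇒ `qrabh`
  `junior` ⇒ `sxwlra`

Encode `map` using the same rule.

vdy

Two shifts are in play — +3 for a/e/i/o/u, +9 for every other letter.
On map: m(cons)+9=v, a(vowel)+3=d, p(cons)+9=y.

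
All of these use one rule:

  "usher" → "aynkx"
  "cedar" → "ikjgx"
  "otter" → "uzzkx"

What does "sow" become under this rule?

Compare letters: u→a is +6, s→y is +6, h→n is +6 — a constant shift. It's a constant shift of +6 (ROT6).
On sow: s+6=y, o+6=u, w+6=c.

yuc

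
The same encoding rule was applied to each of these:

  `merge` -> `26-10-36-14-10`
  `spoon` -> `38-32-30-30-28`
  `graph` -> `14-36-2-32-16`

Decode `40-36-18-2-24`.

trial

m(#13)→26 and e(#5)→10: differences scale by 2, so n = 2·pos + 0. With a=1..z=26, the number is 2·pos.
Reversing it on 40-36-18-2-24: 40→(40−0)÷2=20=t, 36→(36−0)÷2=18=r, 18→(18−0)÷2=9=i, 2→(2−0)÷2=1=a, 24→(24−0)÷2=12=l.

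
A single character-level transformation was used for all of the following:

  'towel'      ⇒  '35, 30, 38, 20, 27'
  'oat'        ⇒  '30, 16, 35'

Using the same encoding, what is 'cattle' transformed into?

Each letter is replaced by its alphabet position (a=1..z=26) + 15.
On cattle: c=3→18, a=1→16, t=20→35, t=20→35, l=12→27, e=5→20.

18, 16, 35, 35, 27, 20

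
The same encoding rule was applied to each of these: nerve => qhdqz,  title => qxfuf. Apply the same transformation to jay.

kmv

The word is reversed, then every letter is shifted forward by 12.
On jay: reverse → yaj; then shift: y+12=k, a+12=m, j+12=v.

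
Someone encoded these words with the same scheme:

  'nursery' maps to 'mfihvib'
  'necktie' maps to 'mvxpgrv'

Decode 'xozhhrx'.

Each pair mirrors across the alphabet (n↔m, u↔f, r↔i): positions sum to 25. Each letter is replaced by its mirror in the alphabet: a↔z, b↔y, c↔x, and so on (the Atbash cipher).
Reversing it on xozhhrx: x↔c, o↔l, z↔a, h↔s, h↔s, r↔i, x↔c.

classic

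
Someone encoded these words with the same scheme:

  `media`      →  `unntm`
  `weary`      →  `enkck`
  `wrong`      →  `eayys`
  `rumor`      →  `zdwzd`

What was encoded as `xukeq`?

plate

Each letter shifts forward by (position + 8), i.e. 8, 9, 10, … — the shift grows by one for each successive letter.
Undoing it on xukeq: x−8=p, u−9=l, k−10=a, e−11=t, q−12=e.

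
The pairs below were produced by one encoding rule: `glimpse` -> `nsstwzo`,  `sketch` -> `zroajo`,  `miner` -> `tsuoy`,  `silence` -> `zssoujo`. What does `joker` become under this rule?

The shift depends on letter class: consonant g→n is +7, but vowel i→s is +10. The rule splits by letter class: vowels +10, consonants +7.
On joker: j(cons)+7=q, o(vowel)+10=y, k(cons)+7=r, e(vowel)+10=o, r(cons)+7=y.

qyroy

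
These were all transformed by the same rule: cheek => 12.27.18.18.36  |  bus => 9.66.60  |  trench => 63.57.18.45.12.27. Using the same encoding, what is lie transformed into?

c(#3)→12 and h(#8)→27: differences scale by 3, so n = 3·pos + 3. With a=1..z=26, the number is 3·pos + 3.
Applying it to lie: l=12→39, i=9→30, e=5→18.

39.30.18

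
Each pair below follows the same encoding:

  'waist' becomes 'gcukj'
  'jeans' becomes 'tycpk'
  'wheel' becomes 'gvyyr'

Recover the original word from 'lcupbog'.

w(22)→g(6) and a(0)→c(2) fit y≡25x+2 (mod 26); the inverse of 25 mod 26 is 25. This is an affine cipher: with a=0,…,z=25, each position x becomes (25x+2) mod 26.
Undoing it on lcupbog: l(11)→25·(11−2)≡17=r; c(2)→25·(2−2)≡0=a; u(20)→25·(20−2)≡8=i; p(15)→25·(15−2)≡13=n; b(1)→25·(1−2)≡1=b; o(14)→25·(14−2)≡14=o; g(6)→25·(6−2)≡22=w (all mod 26).

rainbow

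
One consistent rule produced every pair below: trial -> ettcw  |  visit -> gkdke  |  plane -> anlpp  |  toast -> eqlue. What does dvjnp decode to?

A repeating key of period 2 is used — shifts +11, +2 over and over.
Decoding dvjnp: d−11=s, v−2=t, j−11=y, n−2=l, p−11=e.

style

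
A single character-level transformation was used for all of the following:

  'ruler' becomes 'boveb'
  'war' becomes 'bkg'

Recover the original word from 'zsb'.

rip

Read the word backwards and shift each letter +10.
Decoding zsb: shift back: z−10=p, s−10=i, b−10=r → pir; then reverse → rip.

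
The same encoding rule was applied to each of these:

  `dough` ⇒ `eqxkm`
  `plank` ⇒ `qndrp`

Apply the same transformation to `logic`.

mqjmh

Each letter shifts forward by (position + 1), i.e. 1, 2, 3, … — the shift grows by one for each successive letter.
For logic: l+1=m, o+2=q, g+3=j, i+4=m, c+5=h.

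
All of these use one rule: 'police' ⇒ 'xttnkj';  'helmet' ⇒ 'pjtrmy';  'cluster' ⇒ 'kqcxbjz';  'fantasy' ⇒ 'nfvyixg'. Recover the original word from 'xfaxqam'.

passive

Shifts by position in police: pos 0: p→x (+8), pos 1: o→t (+5), pos 2: l→t (+8), pos 3: i→n (+5) — repeating every 2. A repeating key of period 2 is used — shifts +8, +5 over and over.
Undoing it on xfaxqam: x−8=p, f−5=a, a−8=s, x−5=s, q−8=i, a−5=v, m−8=e.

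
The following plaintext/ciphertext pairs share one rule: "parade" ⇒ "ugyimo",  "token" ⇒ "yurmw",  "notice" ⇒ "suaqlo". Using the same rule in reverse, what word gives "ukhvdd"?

In parade: p→u is +5, a→g is +6, r→y is +7, a→i is +8 — the shift increases by 1 each position. Each letter shifts forward by (position + 5), i.e. 5, 6, 7, … — the shift grows by one for each successive letter.
Decoding ukhvdd: u−5=p, k−6=e, h−7=a, v−8=n, d−9=u, d−10=t.

peanut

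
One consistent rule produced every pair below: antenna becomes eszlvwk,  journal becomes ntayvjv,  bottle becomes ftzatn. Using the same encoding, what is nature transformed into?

rfzbzn

In antenna: a→e is +4, n→s is +5, t→z is +6, e→l is +7 — the shift increases by 1 each position. Letter i (0-indexed) is shifted by i+4, so successive shifts are 4, 5, 6, ….
On nature: n+4=r, a+5=f, t+6=z, u+7=b, r+8=z, e+9=n.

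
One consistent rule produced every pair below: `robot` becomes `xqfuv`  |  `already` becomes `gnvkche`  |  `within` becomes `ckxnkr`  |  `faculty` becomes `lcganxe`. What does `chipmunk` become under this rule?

ijmvoytm

Shifts by position in robot: pos 0: r→x (+6), pos 1: o→q (+2), pos 2: b→f (+4), pos 3: o→u (+6), pos 4: t→v (+2) — repeating every 3. A repeating key of period 3 is used — shifts +6, +2, +4 over and over.
For chipmunk: c+6=i, h+2=j, i+4=m, p+6=v, m+2=o, u+4=y, n+6=t, k+2=m.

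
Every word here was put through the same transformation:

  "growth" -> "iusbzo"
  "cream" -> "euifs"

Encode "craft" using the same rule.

euekz

The shift increases by 1 at each position, starting from +2: 2, 3, 4, ….
Applying it to craft: c+2=e, r+3=u, a+4=e, f+5=k, t+6=z.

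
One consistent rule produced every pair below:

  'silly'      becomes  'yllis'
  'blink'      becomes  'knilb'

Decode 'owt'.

The output letters match the input read backwards: silly reversed is yllis. It's just the letters in reverse order.
Reversing it on owt: then reverse → two.

two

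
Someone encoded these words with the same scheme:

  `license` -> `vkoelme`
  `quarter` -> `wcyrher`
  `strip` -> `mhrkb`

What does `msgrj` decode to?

l(11)→v(21) and i(8)→k(10) fit y≡21x+24 (mod 26); the inverse of 21 mod 26 is 5. Treating letters as 0–25, the rule is x ↦ 21x + 24 (mod 26).
Reversing it on msgrj: m(12)→5·(12−24)≡18=s; s(18)→5·(18−24)≡22=w; g(6)→5·(6−24)≡14=o; r(17)→5·(17−24)≡17=r; j(9)→5·(9−24)≡3=d (all mod 26).

sword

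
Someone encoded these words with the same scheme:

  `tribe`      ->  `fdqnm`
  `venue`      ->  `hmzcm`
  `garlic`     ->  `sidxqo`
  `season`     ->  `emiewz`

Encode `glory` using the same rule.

The rule splits by letter class: vowels +8, consonants +12.
For glory: g(cons)+12=s, l(cons)+12=x, o(vowel)+8=w, r(cons)+12=d, y(cons)+12=k.

sxwdk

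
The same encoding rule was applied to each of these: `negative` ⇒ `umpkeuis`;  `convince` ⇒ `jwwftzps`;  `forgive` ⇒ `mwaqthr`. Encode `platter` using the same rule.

wtjdeqe

In negative: n→u is +7, e→m is +8, g→p is +9, a→k is +10 — the shift increases by 1 each position. The shift increases by 1 at each position, starting from +7: 7, 8, 9, ….
For platter: p+7=w, l+8=t, a+9=j, t+10=d, t+11=e, e+12=q, r+13=e.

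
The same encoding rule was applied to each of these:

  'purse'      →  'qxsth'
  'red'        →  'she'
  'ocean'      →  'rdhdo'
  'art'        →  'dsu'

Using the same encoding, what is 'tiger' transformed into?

The shift depends on letter class: consonant p→q is +1, but vowel u→x is +3. Vowels shift forward by 3 and consonants shift forward by 1.
Applying it to tiger: t(cons)+1=u, i(vowel)+3=l, g(cons)+1=h, e(vowel)+3=h, r(cons)+1=s.

ulhhs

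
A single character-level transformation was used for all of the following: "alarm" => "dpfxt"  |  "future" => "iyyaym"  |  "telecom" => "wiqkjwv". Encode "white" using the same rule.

zlnzl

In alarm: a→d is +3, l→p is +4, a→f is +5, r→x is +6 — the shift increases by 1 each position. The shift increases by 1 at each position, starting from +3: 3, 4, 5, ….
Applying it to white: w+3=z, h+4=l, i+5=n, t+6=z, e+7=l.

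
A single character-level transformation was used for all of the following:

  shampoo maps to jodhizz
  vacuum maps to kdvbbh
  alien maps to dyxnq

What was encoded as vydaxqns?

clarinet

s(18)→j(9) and h(7)→o(14) fit y≡9x+3 (mod 26); the inverse of 9 mod 26 is 3. Treating letters as 0–25, the rule is x ↦ 9x + 3 (mod 26).
Decoding vydaxqns: v(21)→3·(21−3)≡2=c; y(24)→3·(24−3)≡11=l; d(3)→3·(3−3)≡0=a; a(0)→3·(0−3)≡17=r; x(23)→3·(23−3)≡8=i; q(16)→3·(16−3)≡13=n; n(13)→3·(13−3)≡4=e; s(18)→3·(18−3)≡19=t (all mod 26).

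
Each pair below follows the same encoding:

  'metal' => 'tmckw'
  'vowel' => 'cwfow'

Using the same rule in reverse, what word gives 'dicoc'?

Letter i (0-indexed) is shifted by i+7, so successive shifts are 7, 8, 9, ….
Decoding dicoc: d−7=w, i−8=a, c−9=t, o−10=e, c−11=r.

water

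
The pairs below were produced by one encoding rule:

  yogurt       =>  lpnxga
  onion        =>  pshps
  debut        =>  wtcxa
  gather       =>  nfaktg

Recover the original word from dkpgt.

shore

y(24)→l(11) and o(14)→p(15) fit y≡23x+5 (mod 26); the inverse of 23 mod 26 is 17. This is an affine cipher: with a=0,…,z=25, each position x becomes (23x+5) mod 26.
Undoing it on dkpgt: d(3)→17·(3−5)≡18=s; k(10)→17·(10−5)≡7=h; p(15)→17·(15−5)≡14=o; g(6)→17·(6−5)≡17=r; t(19)→17·(19−5)≡4=e (all mod 26).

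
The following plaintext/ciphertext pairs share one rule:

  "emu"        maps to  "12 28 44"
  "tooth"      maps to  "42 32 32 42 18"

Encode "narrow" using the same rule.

e(#5)→12 and m(#13)→28: differences scale by 2, so n = 2·pos + 2. The formula is n = 2×(alphabet index, a=1) + 2.
Applying it to narrow: n=14→30, a=1→4, r=18→38, r=18→38, o=15→32, w=23→48.

30 4 38 38 32 48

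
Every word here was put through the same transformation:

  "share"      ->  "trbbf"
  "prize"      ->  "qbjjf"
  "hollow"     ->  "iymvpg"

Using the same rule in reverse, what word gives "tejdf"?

suite

Shifts by position in share: pos 0: s→t (+1), pos 1: h→r (+10), pos 2: a→b (+1), pos 3: r→b (+10) — repeating every 2. The shifts repeat in a cycle of length 2: positions 0,1,… shift by +1, +10, then the pattern repeats.
Decoding tejdf: t−1=s, e−10=u, j−1=i, d−10=t, f−1=e.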